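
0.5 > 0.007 True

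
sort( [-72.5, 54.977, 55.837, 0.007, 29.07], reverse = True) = [55.837, 54.977, 29.07, 0.007, -72.5]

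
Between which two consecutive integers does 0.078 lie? 0 and 1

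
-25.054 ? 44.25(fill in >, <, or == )<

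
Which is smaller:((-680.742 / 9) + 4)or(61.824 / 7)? ((-680.742 / 9) + 4)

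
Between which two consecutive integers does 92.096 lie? 92 and 93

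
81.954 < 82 True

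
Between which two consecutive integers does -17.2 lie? -18 and -17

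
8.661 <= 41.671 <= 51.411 True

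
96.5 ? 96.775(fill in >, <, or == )<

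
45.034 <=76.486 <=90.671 True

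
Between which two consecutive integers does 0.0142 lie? 0 and 1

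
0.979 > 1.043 False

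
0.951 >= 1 False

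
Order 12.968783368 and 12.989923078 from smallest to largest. 12.968783368, 12.989923078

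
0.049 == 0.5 False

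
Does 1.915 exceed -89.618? Yes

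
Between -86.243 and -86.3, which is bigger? -86.243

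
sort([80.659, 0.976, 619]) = [0.976, 80.659, 619]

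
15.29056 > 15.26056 True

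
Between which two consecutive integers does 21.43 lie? 21 and 22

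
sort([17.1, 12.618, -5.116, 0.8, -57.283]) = [-57.283, -5.116, 0.8, 12.618, 17.1]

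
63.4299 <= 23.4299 False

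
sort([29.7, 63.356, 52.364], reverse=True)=[63.356, 52.364, 29.7]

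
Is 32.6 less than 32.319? No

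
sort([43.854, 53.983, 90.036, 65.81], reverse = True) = [90.036, 65.81, 53.983, 43.854]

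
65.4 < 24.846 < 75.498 False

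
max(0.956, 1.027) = 1.027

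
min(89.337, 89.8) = 89.337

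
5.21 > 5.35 False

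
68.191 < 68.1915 True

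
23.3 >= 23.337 False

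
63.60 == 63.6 True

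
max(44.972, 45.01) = 45.01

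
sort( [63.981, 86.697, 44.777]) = [44.777, 63.981, 86.697]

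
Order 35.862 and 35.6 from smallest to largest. 35.6, 35.862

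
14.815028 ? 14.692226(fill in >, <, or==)>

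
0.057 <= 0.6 True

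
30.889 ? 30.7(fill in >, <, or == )>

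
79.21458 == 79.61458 False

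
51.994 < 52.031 True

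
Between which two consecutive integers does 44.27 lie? 44 and 45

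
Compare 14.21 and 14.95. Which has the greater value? 14.95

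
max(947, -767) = 947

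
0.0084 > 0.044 False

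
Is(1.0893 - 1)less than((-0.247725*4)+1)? No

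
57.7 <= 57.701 True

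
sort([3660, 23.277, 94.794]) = [23.277, 94.794, 3660]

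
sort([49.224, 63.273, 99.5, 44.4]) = [44.4, 49.224, 63.273, 99.5]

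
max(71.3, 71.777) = 71.777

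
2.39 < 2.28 False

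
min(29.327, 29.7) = 29.327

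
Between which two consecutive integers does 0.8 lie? 0 and 1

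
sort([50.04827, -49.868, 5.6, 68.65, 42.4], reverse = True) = [68.65, 50.04827, 42.4, 5.6, -49.868]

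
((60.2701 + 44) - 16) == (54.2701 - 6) False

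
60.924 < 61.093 True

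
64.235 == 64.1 False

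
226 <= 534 True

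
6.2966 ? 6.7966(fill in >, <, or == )<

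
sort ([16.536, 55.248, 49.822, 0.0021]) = [0.0021, 16.536, 49.822, 55.248]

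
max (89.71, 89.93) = 89.93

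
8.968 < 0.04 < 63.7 False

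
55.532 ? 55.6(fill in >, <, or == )<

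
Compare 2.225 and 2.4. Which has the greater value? 2.4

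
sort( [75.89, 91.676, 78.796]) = [75.89, 78.796, 91.676]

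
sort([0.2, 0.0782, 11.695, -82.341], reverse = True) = [11.695, 0.2, 0.0782, -82.341]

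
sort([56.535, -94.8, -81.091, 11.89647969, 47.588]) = [-94.8, -81.091, 11.89647969, 47.588, 56.535]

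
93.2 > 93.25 False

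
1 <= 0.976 False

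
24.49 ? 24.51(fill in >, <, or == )<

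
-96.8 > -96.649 False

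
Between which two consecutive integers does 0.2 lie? 0 and 1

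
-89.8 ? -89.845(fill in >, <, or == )>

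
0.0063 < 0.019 True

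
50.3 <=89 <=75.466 False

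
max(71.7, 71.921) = 71.921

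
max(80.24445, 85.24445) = 85.24445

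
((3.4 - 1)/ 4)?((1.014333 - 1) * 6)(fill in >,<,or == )>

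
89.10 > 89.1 False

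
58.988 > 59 False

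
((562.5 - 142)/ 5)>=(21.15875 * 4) False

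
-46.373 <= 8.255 True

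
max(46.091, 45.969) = 46.091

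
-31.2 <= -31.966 False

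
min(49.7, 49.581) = 49.581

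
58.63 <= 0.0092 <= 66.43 False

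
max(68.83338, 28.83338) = 68.83338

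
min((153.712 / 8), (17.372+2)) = 19.214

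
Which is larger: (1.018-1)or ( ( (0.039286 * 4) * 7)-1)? ( ( (0.039286 * 4) * 7)-1)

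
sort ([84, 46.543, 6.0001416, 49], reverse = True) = [84, 49, 46.543, 6.0001416]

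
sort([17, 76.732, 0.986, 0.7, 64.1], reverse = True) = [76.732, 64.1, 17, 0.986, 0.7]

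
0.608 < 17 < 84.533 True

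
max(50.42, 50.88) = 50.88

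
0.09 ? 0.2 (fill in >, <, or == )<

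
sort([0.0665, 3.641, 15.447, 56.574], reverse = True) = [56.574, 15.447, 3.641, 0.0665]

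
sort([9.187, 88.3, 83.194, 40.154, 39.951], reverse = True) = [88.3, 83.194, 40.154, 39.951, 9.187]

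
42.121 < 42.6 True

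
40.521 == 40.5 False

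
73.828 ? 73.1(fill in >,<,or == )>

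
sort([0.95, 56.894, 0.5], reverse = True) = [56.894, 0.95, 0.5]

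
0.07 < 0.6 True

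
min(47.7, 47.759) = 47.7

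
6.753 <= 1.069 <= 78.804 False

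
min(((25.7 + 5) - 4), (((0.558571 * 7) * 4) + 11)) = 26.639988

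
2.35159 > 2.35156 True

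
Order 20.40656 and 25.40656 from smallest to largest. 20.40656, 25.40656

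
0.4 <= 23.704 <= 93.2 True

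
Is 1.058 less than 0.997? No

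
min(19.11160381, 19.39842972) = 19.11160381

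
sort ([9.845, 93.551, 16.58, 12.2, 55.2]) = [9.845, 12.2, 16.58, 55.2, 93.551]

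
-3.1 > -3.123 True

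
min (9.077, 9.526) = 9.077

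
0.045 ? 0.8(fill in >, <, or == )<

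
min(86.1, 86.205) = 86.1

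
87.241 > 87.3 False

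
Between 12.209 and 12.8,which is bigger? 12.8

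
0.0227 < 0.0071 False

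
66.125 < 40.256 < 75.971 False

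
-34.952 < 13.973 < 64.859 True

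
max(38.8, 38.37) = 38.8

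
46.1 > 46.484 False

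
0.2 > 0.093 True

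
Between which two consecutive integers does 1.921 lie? 1 and 2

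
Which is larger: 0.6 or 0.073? 0.6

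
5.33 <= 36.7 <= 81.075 True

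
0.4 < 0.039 False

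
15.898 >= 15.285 True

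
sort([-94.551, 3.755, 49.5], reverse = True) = [49.5, 3.755, -94.551]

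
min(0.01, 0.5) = 0.01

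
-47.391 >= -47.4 True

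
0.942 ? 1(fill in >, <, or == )<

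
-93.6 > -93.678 True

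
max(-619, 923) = 923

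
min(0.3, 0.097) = 0.097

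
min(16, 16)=16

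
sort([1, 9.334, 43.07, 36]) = [1, 9.334, 36, 43.07]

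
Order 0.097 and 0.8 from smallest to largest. 0.097, 0.8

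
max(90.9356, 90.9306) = 90.9356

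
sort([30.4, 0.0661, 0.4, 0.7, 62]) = [0.0661, 0.4, 0.7, 30.4, 62]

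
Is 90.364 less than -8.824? No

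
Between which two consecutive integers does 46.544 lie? 46 and 47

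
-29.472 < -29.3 True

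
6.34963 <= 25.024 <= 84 True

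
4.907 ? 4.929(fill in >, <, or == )<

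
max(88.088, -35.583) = 88.088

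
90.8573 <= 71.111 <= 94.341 False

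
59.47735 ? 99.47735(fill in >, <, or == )<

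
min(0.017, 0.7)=0.017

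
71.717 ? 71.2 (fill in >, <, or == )>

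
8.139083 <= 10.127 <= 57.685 True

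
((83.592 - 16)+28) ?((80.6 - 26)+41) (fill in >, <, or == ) <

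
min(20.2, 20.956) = 20.2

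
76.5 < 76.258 False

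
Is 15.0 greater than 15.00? No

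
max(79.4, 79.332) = 79.4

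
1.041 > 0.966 True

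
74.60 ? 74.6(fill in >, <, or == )==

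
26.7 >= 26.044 True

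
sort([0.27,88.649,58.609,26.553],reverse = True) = [88.649,58.609,26.553,0.27]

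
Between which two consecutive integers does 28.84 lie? 28 and 29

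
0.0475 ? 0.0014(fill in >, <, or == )>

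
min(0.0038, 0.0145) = 0.0038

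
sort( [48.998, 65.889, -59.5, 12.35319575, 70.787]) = [-59.5, 12.35319575, 48.998, 65.889, 70.787]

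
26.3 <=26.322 True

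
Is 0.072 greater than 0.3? No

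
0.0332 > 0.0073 True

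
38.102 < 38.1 False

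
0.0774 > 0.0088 True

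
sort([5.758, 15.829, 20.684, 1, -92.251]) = [-92.251, 1, 5.758, 15.829, 20.684]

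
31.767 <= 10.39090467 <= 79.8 False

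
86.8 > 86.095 True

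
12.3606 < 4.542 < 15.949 False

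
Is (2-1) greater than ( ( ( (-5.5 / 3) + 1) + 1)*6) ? No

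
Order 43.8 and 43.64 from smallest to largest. 43.64, 43.8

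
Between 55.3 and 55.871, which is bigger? 55.871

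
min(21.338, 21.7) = 21.338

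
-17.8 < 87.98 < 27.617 False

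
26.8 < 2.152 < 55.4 False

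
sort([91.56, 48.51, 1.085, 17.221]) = [1.085, 17.221, 48.51, 91.56]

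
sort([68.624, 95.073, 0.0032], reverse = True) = [95.073, 68.624, 0.0032]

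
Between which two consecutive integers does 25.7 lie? 25 and 26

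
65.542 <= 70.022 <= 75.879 True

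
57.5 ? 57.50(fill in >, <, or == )==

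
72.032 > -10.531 True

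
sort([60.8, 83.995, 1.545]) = [1.545, 60.8, 83.995]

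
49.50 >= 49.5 True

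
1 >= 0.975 True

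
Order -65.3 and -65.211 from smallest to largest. -65.3, -65.211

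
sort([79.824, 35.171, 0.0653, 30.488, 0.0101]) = [0.0101, 0.0653, 30.488, 35.171, 79.824]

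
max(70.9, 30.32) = 70.9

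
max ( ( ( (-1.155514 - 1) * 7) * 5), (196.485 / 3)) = 65.495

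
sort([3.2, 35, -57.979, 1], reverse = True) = [35, 3.2, 1, -57.979]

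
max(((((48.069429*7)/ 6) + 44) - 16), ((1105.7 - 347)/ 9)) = 84.3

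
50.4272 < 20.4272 False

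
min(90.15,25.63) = 25.63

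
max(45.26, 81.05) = 81.05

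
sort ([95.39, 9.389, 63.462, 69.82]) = [9.389, 63.462, 69.82, 95.39]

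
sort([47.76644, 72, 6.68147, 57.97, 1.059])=[1.059, 6.68147, 47.76644, 57.97, 72]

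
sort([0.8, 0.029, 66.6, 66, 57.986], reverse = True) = [66.6, 66, 57.986, 0.8, 0.029]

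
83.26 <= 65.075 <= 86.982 False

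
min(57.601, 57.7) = 57.601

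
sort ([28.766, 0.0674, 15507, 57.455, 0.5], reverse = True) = [15507, 57.455, 28.766, 0.5, 0.0674]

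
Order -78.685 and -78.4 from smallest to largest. -78.685, -78.4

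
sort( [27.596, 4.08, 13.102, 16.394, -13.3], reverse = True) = [27.596, 16.394, 13.102, 4.08, -13.3]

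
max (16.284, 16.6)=16.6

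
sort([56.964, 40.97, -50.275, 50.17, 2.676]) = [-50.275, 2.676, 40.97, 50.17, 56.964]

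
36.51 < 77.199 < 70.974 False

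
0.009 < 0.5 True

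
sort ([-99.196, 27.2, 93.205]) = [-99.196, 27.2, 93.205]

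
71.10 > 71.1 False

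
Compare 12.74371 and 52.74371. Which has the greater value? 52.74371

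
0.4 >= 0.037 True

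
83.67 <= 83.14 False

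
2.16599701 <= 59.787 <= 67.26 True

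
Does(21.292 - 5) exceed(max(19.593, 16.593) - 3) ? No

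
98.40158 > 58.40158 True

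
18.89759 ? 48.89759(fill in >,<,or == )<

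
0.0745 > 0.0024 True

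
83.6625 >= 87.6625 False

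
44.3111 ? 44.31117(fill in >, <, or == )<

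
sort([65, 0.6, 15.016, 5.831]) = [0.6, 5.831, 15.016, 65]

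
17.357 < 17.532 True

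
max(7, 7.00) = 7.00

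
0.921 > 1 False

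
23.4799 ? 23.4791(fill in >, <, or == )>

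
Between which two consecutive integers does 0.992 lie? 0 and 1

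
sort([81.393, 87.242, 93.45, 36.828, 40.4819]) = [36.828, 40.4819, 81.393, 87.242, 93.45]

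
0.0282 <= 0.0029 False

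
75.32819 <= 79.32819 True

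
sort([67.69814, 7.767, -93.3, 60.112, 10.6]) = [-93.3, 7.767, 10.6, 60.112, 67.69814]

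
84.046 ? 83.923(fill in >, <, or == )>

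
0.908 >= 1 False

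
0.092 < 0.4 True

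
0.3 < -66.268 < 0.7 False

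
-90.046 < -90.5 False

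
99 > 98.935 True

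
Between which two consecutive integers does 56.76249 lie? 56 and 57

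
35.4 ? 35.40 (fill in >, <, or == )==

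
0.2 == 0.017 False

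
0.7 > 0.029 True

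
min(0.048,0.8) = 0.048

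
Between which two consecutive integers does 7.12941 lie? 7 and 8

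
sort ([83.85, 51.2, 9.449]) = [9.449, 51.2, 83.85]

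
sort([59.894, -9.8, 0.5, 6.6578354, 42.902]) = [-9.8, 0.5, 6.6578354, 42.902, 59.894]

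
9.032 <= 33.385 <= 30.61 False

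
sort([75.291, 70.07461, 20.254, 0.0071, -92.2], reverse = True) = [75.291, 70.07461, 20.254, 0.0071, -92.2]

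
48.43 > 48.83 False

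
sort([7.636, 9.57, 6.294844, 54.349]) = [6.294844, 7.636, 9.57, 54.349]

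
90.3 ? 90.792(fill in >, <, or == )<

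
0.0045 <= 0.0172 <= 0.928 True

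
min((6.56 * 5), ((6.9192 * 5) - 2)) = 32.596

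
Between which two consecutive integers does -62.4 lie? -63 and -62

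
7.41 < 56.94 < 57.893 True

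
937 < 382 False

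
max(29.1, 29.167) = 29.167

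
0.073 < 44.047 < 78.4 True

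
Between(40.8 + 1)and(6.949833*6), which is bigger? (40.8 + 1)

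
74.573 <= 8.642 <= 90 False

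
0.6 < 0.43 False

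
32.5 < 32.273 False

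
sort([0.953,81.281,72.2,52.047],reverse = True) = [81.281,72.2,52.047,0.953]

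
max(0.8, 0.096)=0.8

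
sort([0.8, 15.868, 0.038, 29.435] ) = [0.038, 0.8, 15.868, 29.435]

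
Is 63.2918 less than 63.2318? No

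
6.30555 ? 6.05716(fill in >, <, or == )>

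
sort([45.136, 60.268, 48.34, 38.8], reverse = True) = [60.268, 48.34, 45.136, 38.8]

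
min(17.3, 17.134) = 17.134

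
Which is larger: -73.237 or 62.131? 62.131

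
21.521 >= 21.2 True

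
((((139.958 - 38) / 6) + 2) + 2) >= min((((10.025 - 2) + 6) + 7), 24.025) False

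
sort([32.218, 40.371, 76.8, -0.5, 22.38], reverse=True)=[76.8, 40.371, 32.218, 22.38, -0.5]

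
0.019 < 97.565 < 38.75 False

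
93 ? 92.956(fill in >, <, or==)>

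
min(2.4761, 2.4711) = 2.4711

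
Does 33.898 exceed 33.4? Yes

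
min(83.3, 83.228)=83.228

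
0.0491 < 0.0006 False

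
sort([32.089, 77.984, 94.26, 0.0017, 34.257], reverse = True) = [94.26, 77.984, 34.257, 32.089, 0.0017]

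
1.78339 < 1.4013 False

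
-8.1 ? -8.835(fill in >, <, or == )>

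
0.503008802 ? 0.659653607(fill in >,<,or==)<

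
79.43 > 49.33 True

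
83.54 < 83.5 False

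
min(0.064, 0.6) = 0.064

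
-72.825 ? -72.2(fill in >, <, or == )<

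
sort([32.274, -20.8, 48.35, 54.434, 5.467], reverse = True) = [54.434, 48.35, 32.274, 5.467, -20.8]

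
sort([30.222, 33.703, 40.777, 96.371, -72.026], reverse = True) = [96.371, 40.777, 33.703, 30.222, -72.026]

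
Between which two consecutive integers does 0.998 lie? 0 and 1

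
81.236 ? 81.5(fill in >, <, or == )<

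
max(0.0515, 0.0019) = 0.0515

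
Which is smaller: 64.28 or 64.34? 64.28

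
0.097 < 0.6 True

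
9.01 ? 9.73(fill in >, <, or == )<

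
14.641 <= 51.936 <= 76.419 True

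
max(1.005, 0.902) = 1.005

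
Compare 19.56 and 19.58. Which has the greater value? 19.58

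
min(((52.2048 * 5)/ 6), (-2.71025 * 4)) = -10.841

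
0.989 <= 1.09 True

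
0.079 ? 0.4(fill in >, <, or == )<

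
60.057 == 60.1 False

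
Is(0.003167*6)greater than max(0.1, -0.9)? No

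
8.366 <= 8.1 False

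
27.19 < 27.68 True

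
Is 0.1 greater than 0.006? Yes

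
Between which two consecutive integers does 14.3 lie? 14 and 15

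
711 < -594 False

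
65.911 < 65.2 False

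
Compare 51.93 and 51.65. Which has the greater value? 51.93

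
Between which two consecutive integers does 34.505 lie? 34 and 35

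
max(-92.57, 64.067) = 64.067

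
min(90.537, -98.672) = -98.672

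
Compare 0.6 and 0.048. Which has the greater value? 0.6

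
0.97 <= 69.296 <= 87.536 True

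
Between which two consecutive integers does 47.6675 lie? 47 and 48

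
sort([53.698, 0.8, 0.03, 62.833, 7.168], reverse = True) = [62.833, 53.698, 7.168, 0.8, 0.03]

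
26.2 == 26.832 False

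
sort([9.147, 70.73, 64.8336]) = [9.147, 64.8336, 70.73]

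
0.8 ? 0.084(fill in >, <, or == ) >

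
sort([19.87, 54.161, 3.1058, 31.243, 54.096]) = [3.1058, 19.87, 31.243, 54.096, 54.161]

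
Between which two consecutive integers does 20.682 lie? 20 and 21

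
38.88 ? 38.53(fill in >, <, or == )>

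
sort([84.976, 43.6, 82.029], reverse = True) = [84.976, 82.029, 43.6]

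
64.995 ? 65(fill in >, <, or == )<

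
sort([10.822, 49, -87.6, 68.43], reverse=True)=[68.43, 49, 10.822, -87.6]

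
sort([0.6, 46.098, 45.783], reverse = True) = [46.098, 45.783, 0.6]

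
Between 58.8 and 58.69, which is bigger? 58.8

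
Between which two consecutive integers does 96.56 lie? 96 and 97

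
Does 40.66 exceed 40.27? Yes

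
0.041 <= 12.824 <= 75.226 True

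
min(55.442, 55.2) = 55.2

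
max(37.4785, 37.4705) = 37.4785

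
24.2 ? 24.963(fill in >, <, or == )<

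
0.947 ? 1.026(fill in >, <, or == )<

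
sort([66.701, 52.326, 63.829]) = [52.326, 63.829, 66.701]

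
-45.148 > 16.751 False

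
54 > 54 False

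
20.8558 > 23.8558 False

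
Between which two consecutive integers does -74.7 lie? -75 and -74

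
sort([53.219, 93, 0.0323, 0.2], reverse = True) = [93, 53.219, 0.2, 0.0323]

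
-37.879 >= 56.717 False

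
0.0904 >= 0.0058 True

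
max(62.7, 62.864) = 62.864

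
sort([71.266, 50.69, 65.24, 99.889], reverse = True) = [99.889, 71.266, 65.24, 50.69]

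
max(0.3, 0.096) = 0.3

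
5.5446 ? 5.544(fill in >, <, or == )>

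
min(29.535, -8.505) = -8.505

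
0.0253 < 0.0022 False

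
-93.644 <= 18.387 True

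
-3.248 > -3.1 False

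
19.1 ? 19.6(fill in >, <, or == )<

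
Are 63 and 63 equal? Yes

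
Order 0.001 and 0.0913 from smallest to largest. 0.001, 0.0913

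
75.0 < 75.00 False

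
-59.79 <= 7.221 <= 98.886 True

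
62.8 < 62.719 False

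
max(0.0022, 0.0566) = 0.0566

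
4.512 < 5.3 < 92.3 True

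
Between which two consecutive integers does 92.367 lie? 92 and 93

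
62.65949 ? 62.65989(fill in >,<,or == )<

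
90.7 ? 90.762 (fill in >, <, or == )<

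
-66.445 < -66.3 True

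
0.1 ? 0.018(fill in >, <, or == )>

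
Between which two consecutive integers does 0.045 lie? 0 and 1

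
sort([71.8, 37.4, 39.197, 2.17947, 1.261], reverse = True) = [71.8, 39.197, 37.4, 2.17947, 1.261]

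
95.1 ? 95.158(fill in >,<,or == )<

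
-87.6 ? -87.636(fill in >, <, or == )>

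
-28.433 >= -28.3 False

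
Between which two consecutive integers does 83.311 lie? 83 and 84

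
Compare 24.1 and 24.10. They are equal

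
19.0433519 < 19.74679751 True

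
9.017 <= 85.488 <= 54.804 False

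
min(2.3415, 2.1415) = 2.1415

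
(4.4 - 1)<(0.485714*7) False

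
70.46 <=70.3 False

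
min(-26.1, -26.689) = -26.689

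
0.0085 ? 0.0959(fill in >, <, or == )<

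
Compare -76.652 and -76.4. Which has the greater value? -76.4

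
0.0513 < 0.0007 False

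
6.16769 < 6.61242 True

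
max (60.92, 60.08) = 60.92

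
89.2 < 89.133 False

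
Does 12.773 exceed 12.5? Yes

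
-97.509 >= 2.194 False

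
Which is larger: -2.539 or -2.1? -2.1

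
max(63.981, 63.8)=63.981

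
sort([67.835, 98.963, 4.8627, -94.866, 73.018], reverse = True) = [98.963, 73.018, 67.835, 4.8627, -94.866]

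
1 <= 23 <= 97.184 True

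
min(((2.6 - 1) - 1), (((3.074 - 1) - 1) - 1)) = 0.074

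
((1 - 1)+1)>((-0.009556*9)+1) True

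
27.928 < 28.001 True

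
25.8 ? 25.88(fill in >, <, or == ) <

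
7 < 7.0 False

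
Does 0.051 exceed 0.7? No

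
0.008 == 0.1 False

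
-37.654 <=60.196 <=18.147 False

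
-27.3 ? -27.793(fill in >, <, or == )>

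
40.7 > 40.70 False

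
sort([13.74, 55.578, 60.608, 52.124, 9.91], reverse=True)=[60.608, 55.578, 52.124, 13.74, 9.91]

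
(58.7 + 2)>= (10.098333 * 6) True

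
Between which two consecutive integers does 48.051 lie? 48 and 49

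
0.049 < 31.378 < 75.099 True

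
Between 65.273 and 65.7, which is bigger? 65.7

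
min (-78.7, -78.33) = -78.7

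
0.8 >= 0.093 True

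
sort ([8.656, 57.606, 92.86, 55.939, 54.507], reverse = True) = [92.86, 57.606, 55.939, 54.507, 8.656]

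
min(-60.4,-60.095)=-60.4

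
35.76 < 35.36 False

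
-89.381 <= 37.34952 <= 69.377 True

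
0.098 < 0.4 True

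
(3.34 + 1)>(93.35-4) False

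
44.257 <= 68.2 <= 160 True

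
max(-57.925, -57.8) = -57.8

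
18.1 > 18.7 False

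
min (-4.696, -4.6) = -4.696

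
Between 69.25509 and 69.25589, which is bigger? 69.25589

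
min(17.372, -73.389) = -73.389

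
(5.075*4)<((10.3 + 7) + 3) False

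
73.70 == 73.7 True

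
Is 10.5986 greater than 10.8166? No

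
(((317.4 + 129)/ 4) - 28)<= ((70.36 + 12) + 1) False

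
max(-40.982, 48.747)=48.747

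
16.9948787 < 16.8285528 False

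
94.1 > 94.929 False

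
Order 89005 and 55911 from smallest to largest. 55911,89005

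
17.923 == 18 False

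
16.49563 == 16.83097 False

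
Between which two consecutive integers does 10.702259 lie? 10 and 11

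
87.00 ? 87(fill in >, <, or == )==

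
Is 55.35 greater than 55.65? No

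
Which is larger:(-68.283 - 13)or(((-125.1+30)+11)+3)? (((-125.1+30)+11)+3)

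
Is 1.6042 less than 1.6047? Yes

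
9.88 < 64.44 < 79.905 True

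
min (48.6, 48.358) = 48.358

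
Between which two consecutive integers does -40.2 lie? -41 and -40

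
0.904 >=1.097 False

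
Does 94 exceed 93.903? Yes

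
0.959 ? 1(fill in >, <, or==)<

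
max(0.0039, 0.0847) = 0.0847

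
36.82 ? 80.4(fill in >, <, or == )<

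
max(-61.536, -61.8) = -61.536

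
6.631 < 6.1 False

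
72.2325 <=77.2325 True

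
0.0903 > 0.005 True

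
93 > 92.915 True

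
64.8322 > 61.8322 True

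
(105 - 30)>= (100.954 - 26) True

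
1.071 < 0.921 False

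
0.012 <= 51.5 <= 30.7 False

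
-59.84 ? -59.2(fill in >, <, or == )<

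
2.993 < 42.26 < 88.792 True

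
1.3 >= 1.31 False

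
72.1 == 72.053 False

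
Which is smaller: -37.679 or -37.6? -37.679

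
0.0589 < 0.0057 False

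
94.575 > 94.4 True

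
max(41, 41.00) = 41.00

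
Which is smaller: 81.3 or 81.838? 81.3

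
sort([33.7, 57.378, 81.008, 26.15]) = [26.15, 33.7, 57.378, 81.008]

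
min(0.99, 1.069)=0.99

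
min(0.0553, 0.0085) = 0.0085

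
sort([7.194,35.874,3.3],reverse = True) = [35.874,7.194,3.3]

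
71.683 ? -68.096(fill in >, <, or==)>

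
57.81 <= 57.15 False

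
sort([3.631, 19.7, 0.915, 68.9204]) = [0.915, 3.631, 19.7, 68.9204]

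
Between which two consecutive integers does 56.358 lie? 56 and 57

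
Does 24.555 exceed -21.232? Yes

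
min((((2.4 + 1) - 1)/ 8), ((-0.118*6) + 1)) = 0.292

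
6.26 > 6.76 False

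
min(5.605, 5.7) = 5.605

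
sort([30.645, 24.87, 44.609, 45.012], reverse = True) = [45.012, 44.609, 30.645, 24.87]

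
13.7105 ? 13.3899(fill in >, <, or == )>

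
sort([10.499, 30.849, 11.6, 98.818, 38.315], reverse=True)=[98.818, 38.315, 30.849, 11.6, 10.499]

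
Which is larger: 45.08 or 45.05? 45.08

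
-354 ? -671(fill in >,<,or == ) >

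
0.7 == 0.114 False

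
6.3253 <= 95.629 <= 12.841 False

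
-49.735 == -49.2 False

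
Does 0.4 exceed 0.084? Yes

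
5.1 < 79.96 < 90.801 True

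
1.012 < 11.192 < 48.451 True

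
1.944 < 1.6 False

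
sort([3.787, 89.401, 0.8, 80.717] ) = [0.8, 3.787, 80.717, 89.401]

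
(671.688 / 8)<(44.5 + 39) False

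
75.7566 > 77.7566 False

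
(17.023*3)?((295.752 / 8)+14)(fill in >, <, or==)>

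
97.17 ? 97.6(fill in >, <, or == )<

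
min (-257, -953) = -953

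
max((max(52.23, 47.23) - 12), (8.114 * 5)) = 40.57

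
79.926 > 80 False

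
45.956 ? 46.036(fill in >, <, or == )<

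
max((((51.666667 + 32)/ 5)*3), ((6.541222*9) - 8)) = 50.870998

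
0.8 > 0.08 True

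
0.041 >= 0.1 False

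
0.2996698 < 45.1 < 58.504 True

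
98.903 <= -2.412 False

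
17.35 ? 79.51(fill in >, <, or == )<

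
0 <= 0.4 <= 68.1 True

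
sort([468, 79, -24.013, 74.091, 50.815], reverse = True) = [468, 79, 74.091, 50.815, -24.013]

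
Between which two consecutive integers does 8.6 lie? 8 and 9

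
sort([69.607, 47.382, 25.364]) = [25.364, 47.382, 69.607]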